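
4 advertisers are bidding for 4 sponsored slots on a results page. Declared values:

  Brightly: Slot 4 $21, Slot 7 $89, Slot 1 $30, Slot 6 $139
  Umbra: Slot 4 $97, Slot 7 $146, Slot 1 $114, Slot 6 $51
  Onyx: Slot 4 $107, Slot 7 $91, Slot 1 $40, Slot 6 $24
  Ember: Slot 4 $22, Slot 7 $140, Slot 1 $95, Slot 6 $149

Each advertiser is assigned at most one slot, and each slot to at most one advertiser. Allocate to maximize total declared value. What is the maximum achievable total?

Maximum total: $500

Optimal: Brightly→Slot 6 ($139), Umbra→Slot 1 ($114), Onyx→Slot 4 ($107), Ember→Slot 7 ($140) — total 139+114+107+140 = $500.
Column-greedy (each slot in turn goes to its best remaining advertiser) gives $487, worse by 13.
Next-best assignment: Brightly→Slot 6, Umbra→Slot 7, Onyx→Slot 4, Ember→Slot 1 = $487.
Checked against all permutations: $500 is optimal.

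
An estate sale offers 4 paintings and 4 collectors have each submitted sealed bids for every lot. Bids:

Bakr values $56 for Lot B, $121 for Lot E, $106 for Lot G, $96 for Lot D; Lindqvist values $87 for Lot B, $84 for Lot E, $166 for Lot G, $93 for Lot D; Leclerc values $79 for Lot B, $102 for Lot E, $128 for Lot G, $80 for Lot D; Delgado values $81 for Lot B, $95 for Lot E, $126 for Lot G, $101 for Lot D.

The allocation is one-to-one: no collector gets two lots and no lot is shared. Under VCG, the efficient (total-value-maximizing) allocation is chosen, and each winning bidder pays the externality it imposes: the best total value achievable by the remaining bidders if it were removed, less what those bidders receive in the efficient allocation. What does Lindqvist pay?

Efficient allocation: Bakr→Lot E ($121), Lindqvist→Lot G ($166), Leclerc→Lot B ($79), Delgado→Lot D ($101); total welfare W = $467.
Lindqvist receives Lot G at value $166, so the others get W − 166 = $301.
Without Lindqvist: best allocation of the remaining 3 bidders over all 4 lots is Bakr→Lot E ($121), Leclerc→Lot G ($128), Delgado→Lot D ($101), total $350.
VCG payment = (others' best without Lindqvist) − (others' welfare with Lindqvist) = 350 − 301 = $49.

Lindqvist pays $49.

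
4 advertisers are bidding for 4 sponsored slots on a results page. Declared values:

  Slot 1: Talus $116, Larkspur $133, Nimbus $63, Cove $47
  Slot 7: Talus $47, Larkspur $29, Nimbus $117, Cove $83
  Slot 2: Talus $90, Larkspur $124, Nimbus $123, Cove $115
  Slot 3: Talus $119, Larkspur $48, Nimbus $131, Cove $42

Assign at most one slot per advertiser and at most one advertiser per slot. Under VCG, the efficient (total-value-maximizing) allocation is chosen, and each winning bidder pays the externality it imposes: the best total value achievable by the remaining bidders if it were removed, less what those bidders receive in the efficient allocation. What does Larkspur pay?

Efficient allocation: Talus→Slot 3 ($119), Larkspur→Slot 1 ($133), Nimbus→Slot 7 ($117), Cove→Slot 2 ($115); total welfare W = $484.
Larkspur receives Slot 1 at value $133, so the others get W − 133 = $351.
Without Larkspur: best allocation of the remaining 3 bidders over all 4 slots is Talus→Slot 1 ($116), Nimbus→Slot 3 ($131), Cove→Slot 2 ($115), total $362.
VCG payment = (others' best without Larkspur) − (others' welfare with Larkspur) = 362 − 351 = $11.

Larkspur pays $11.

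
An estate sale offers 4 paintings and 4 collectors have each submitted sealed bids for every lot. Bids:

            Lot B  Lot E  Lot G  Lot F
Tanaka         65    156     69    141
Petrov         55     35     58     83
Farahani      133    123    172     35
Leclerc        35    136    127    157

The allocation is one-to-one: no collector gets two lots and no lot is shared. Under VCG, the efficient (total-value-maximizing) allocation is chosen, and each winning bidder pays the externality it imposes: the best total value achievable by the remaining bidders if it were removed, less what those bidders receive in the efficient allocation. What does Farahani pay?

Farahani pays $3.

Efficient allocation: Tanaka→Lot E ($156), Petrov→Lot B ($55), Farahani→Lot G ($172), Leclerc→Lot F ($157); total welfare W = $540.
Farahani receives Lot G at value $172, so the others get W − 172 = $368.
Without Farahani: best allocation of the remaining 3 bidders over all 4 lots is Tanaka→Lot E ($156), Petrov→Lot G ($58), Leclerc→Lot F ($157), total $371.
VCG payment = (others' best without Farahani) − (others' welfare with Farahani) = 371 − 368 = $3.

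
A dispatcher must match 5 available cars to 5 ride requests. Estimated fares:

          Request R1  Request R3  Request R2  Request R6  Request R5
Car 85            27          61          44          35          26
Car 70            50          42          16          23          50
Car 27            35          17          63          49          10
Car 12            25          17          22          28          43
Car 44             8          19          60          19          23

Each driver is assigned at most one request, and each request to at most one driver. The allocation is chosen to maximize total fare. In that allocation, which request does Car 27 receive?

Optimal: Car 85→Request R3 ($61), Car 70→Request R1 ($50), Car 27→Request R6 ($49), Car 12→Request R5 ($43), Car 44→Request R2 ($60) — total 61+50+49+43+60 = $263.
Column-greedy (each request in turn goes to its best remaining driver) gives $225, worse by 38.
Next-best assignment: Car 85→Request R3, Car 70→Request R5, Car 27→Request R6, Car 12→Request R1, Car 44→Request R2 = $245.
Car 27's own top request is Request R2 ($63), but forcing Car 27→Request R2 and reassigning the rest optimally gives only $236 — worse by 27.

Car 27 receives Request R6.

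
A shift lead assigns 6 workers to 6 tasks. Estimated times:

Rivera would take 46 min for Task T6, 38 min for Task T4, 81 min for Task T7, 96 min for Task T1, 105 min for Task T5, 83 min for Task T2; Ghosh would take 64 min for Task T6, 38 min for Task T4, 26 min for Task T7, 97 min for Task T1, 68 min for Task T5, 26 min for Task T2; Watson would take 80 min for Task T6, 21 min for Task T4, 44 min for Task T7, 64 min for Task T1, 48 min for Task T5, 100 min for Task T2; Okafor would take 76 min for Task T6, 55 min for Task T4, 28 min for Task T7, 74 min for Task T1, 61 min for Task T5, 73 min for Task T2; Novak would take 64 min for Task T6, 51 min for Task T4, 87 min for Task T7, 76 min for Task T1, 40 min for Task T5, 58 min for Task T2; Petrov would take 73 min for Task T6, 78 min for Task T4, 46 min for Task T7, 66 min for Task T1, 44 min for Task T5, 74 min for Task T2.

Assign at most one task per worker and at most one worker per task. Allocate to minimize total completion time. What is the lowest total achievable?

Minimum total: 227 min

This is a one-to-one assignment (minimum-cost bipartite matching).
Optimal: Rivera→Task T6 (46 min), Ghosh→Task T2 (26 min), Watson→Task T4 (21 min), Okafor→Task T7 (28 min), Novak→Task T5 (40 min), Petrov→Task T1 (66 min) — total 46+26+21+28+40+66 = 227 min.
Min-entry greedy (repeatedly take the single cheapest remaining cell) gives 272 min, worse by 45.
Next-best assignment: Rivera→Task T6, Ghosh→Task T2, Watson→Task T4, Okafor→Task T7, Novak→Task T1, Petrov→Task T5 = 241 min.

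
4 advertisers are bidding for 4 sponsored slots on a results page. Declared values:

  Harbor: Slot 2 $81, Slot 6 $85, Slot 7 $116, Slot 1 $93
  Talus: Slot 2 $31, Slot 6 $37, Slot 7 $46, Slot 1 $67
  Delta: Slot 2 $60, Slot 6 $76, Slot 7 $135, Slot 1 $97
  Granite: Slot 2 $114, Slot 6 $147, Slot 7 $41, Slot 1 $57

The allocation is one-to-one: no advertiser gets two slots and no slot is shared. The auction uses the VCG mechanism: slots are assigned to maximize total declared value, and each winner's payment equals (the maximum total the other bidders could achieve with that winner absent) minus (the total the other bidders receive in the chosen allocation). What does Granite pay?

Efficient allocation: Harbor→Slot 2 ($81), Talus→Slot 1 ($67), Delta→Slot 7 ($135), Granite→Slot 6 ($147); total welfare W = $430.
Granite receives Slot 6 at value $147, so the others get W − 147 = $283.
Without Granite: best allocation of the remaining 3 bidders over all 4 slots is Harbor→Slot 6 ($85), Talus→Slot 1 ($67), Delta→Slot 7 ($135), total $287.
VCG payment = (others' best without Granite) − (others' welfare with Granite) = 287 − 283 = $4.

Granite pays $4.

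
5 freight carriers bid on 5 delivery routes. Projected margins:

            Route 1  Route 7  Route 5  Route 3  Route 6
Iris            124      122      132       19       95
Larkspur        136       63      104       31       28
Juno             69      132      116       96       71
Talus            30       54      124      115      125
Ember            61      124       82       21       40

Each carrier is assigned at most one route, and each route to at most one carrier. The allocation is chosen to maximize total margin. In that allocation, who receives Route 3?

Treat this as an assignment problem: match each carrier to one route.
Optimal: Iris→Route 5 ($132k), Larkspur→Route 1 ($136k), Juno→Route 3 ($96k), Talus→Route 6 ($125k), Ember→Route 7 ($124k) — total 132+136+96+125+124 = $613k.
Column-greedy (each route in turn goes to its best remaining carrier) gives $555k, worse by 58.
Next-best assignment: Iris→Route 6, Larkspur→Route 1, Juno→Route 5, Talus→Route 3, Ember→Route 7 = $586k.
Swapping Juno↔Talus (Juno→Route 6 $71k, Talus→Route 3 $115k) loses 35.
No other one-to-one assignment exceeds $613k.
Juno's own top route is Route 7 ($132k), but forcing Juno→Route 7 and reassigning the rest optimally gives only $560k — worse by 53.

Juno receives Route 3.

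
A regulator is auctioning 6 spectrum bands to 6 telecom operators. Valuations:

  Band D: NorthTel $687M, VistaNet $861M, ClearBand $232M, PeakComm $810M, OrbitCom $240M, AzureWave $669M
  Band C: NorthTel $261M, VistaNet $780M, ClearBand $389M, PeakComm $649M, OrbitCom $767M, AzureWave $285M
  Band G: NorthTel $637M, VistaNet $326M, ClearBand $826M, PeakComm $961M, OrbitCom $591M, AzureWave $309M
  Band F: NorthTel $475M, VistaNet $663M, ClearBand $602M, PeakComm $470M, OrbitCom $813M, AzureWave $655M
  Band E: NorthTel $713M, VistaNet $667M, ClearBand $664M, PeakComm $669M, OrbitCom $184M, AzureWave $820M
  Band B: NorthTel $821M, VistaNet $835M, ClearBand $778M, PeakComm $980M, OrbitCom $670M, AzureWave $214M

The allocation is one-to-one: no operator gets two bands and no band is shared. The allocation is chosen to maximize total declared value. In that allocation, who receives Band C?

VistaNet receives Band C.

Optimal: NorthTel→Band D ($687M), VistaNet→Band C ($780M), ClearBand→Band G ($826M), PeakComm→Band B ($980M), OrbitCom→Band F ($813M), AzureWave→Band E ($820M) — total 687+780+826+980+813+820 = $4906M.
Row-greedy (each operator in turn takes its best remaining band) gives $4275M, worse by 631.
Next-best assignment: NorthTel→Band B, VistaNet→Band C, ClearBand→Band G, PeakComm→Band D, OrbitCom→Band F, AzureWave→Band E = $4870M.
Swapping VistaNet↔ClearBand (VistaNet→Band G $326M, ClearBand→Band C $389M) loses 891.
VistaNet's own top band is Band D ($861M), but forcing VistaNet→Band D and reassigning the rest optimally gives only $4832M — worse by 74.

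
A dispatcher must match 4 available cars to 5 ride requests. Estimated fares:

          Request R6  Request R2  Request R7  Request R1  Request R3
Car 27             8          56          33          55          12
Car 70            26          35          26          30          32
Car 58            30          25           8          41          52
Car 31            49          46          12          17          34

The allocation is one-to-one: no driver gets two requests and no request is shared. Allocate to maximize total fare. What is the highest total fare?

Optimal: Car 27→Request R1 ($55), Car 70→Request R2 ($35), Car 58→Request R3 ($52), Car 31→Request R6 ($49) — total 55+35+52+49 = $191.
Max-entry greedy (repeatedly take the single best remaining cell) gives $187, worse by 4.
Next-best assignment: Car 27→Request R2, Car 70→Request R1, Car 58→Request R3, Car 31→Request R6 = $187.

Max total: $191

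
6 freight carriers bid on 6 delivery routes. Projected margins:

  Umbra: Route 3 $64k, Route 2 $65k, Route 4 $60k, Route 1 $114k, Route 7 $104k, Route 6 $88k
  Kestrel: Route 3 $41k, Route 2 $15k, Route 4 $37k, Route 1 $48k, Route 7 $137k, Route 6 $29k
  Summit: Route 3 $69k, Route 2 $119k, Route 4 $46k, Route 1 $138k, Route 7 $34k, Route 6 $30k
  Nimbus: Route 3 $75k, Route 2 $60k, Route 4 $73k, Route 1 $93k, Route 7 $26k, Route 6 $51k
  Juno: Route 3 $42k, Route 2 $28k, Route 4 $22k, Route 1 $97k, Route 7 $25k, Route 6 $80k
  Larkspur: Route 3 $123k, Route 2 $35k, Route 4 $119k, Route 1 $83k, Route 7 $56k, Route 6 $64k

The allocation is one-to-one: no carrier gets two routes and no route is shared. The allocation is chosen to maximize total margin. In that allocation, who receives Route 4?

Nimbus receives Route 4.

This is a one-to-one assignment (maximum-weight bipartite matching).
Optimal: Umbra→Route 1 ($114k), Kestrel→Route 7 ($137k), Summit→Route 2 ($119k), Nimbus→Route 4 ($73k), Juno→Route 6 ($80k), Larkspur→Route 3 ($123k) — total 114+137+119+73+80+123 = $646k.
Max-entry greedy (repeatedly take the single best remaining cell) gives $587k, worse by 59.
Next-best assignment: Umbra→Route 1, Kestrel→Route 7, Summit→Route 2, Nimbus→Route 3, Juno→Route 6, Larkspur→Route 4 = $644k.
Swapping Juno↔Umbra (Juno→Route 1 $97k, Umbra→Route 6 $88k) loses 9.
Nimbus's own top route is Route 1 ($93k), but forcing Nimbus→Route 1 and reassigning the rest optimally gives only $612k — worse by 34.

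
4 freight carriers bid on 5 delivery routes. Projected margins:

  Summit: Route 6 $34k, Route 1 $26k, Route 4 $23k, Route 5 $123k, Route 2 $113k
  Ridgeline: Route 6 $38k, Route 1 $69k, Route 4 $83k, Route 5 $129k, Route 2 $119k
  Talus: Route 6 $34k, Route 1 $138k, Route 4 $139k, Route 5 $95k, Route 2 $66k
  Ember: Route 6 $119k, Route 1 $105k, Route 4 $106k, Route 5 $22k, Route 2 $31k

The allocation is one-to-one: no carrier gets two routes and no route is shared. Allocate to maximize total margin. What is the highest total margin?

Maximum total: $500k

Optimal: Summit→Route 5 ($123k), Ridgeline→Route 2 ($119k), Talus→Route 4 ($139k), Ember→Route 6 ($119k) — total 123+119+139+119 = $500k.
Column-greedy (each route in turn goes to its best remaining carrier) gives $463k, worse by 37.
Swapping Talus↔Ridgeline (Talus→Route 2 $66k, Ridgeline→Route 4 $83k) loses 109.
No other one-to-one assignment exceeds $500k.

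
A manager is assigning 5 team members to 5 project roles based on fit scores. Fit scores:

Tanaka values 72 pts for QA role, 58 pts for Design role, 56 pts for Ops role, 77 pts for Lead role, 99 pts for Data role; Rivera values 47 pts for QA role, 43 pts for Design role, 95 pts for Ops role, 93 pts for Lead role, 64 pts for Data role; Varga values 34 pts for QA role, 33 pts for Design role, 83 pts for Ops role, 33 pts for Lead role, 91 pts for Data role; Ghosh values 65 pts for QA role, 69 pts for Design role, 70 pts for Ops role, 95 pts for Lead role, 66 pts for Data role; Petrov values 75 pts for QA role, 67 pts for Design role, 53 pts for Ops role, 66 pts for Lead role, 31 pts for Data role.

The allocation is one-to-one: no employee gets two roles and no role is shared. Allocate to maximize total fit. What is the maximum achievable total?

Maximum total: 420 pts

This is the linear assignment problem.
Optimal: Tanaka→QA role (72 pts), Rivera→Ops role (95 pts), Varga→Data role (91 pts), Ghosh→Lead role (95 pts), Petrov→Design role (67 pts) — total 72+95+91+95+67 = 420 pts.
Max-entry greedy (repeatedly take the single best remaining cell) gives 397 pts, worse by 23.
Next-best assignment: Tanaka→Data role, Rivera→Lead role, Varga→Ops role, Ghosh→Design role, Petrov→QA role = 419 pts.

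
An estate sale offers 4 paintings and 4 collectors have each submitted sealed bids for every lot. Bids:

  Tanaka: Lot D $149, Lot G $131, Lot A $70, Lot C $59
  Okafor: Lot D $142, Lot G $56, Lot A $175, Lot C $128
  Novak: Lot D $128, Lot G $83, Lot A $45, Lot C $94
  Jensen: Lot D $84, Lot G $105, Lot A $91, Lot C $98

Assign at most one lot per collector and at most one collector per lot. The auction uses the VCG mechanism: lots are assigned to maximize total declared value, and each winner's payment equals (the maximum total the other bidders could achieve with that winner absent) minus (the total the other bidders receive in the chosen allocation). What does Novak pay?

Efficient allocation: Tanaka→Lot G ($131), Okafor→Lot A ($175), Novak→Lot D ($128), Jensen→Lot C ($98); total welfare W = $532.
Novak receives Lot D at value $128, so the others get W − 128 = $404.
Without Novak: best allocation of the remaining 3 bidders over all 4 lots is Tanaka→Lot D ($149), Okafor→Lot A ($175), Jensen→Lot G ($105), total $429.
VCG payment = (others' best without Novak) − (others' welfare with Novak) = 429 − 404 = $25.

Novak pays $25.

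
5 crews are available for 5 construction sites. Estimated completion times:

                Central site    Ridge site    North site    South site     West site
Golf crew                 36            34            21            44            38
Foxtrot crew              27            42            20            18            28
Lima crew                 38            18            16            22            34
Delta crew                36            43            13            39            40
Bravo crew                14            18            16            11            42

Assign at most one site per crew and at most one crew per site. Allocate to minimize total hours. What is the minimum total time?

Minimum total: 101 hours

This is the linear assignment problem.
Optimal: Golf crew→West site (38 hours), Foxtrot crew→South site (18 hours), Lima crew→Ridge site (18 hours), Delta crew→North site (13 hours), Bravo crew→Central site (14 hours) — total 38+18+18+13+14 = 101 hours.
Min-entry greedy (repeatedly take the single cheapest remaining cell) gives 107 hours, worse by 6.
Swapping Lima crew↔Bravo crew (Lima crew→Central site 38 hours, Bravo crew→Ridge site 18 hours) adds 24.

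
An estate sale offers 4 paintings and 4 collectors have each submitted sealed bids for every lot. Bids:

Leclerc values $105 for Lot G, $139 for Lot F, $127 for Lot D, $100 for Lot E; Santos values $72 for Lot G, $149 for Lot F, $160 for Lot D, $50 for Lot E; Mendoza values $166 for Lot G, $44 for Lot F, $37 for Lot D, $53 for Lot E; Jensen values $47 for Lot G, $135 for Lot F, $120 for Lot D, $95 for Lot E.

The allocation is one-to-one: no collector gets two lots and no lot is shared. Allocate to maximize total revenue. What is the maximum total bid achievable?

Max total: $561

Optimal: Leclerc→Lot E ($100), Santos→Lot D ($160), Mendoza→Lot G ($166), Jensen→Lot F ($135) — total 100+160+166+135 = $561.
Column-greedy (each lot in turn goes to its best remaining collector) gives $537, worse by 24.
Next-best assignment: Leclerc→Lot F, Santos→Lot D, Mendoza→Lot G, Jensen→Lot E = $560.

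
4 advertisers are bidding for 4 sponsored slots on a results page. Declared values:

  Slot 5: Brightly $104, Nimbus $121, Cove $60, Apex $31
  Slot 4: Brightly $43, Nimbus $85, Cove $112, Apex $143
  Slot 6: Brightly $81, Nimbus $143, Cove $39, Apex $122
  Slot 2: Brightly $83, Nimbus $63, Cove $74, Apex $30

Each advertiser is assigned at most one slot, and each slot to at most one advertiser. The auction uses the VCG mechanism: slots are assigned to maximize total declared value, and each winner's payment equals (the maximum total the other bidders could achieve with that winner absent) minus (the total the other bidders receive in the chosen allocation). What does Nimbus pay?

Efficient allocation: Brightly→Slot 5 ($104), Nimbus→Slot 6 ($143), Cove→Slot 2 ($74), Apex→Slot 4 ($143); total welfare W = $464.
Nimbus receives Slot 6 at value $143, so the others get W − 143 = $321.
Without Nimbus: best allocation of the remaining 3 bidders over all 4 slots is Brightly→Slot 5 ($104), Cove→Slot 4 ($112), Apex→Slot 6 ($122), total $338.
VCG payment = (others' best without Nimbus) − (others' welfare with Nimbus) = 338 − 321 = $17.

Nimbus pays $17.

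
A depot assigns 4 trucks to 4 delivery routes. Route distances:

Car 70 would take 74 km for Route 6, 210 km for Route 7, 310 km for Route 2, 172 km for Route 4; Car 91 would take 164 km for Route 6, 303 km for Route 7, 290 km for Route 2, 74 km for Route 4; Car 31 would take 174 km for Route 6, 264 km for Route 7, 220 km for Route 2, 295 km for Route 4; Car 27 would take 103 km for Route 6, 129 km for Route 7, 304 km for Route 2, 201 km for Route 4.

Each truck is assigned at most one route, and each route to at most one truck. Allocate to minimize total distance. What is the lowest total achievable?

This is the linear assignment problem.
Optimal: Car 70→Route 6 (74 km), Car 91→Route 4 (74 km), Car 31→Route 2 (220 km), Car 27→Route 7 (129 km) — total 74+74+220+129 = 497 km.
Next-best assignment: Car 70→Route 7, Car 91→Route 4, Car 31→Route 2, Car 27→Route 6 = 607 km.
Swapping Car 70↔Car 27 (Car 70→Route 7 210 km, Car 27→Route 6 103 km) adds 110.
No other one-to-one assignment undercuts 497 km.

Min total: 497 km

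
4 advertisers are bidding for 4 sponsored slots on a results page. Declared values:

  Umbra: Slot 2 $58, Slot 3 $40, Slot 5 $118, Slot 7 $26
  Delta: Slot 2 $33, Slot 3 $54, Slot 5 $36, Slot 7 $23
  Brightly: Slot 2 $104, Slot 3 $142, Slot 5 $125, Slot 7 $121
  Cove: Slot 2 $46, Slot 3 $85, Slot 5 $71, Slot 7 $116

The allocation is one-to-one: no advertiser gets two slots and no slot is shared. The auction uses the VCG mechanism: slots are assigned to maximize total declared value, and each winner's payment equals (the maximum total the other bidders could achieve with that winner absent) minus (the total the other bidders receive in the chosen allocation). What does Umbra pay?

Efficient allocation: Umbra→Slot 5 ($118), Delta→Slot 2 ($33), Brightly→Slot 3 ($142), Cove→Slot 7 ($116); total welfare W = $409.
Umbra receives Slot 5 at value $118, so the others get W − 118 = $291.
Without Umbra: best allocation of the remaining 3 bidders over all 4 slots is Delta→Slot 3 ($54), Brightly→Slot 5 ($125), Cove→Slot 7 ($116), total $295.
VCG payment = (others' best without Umbra) − (others' welfare with Umbra) = 295 − 291 = $4.

Umbra pays $4.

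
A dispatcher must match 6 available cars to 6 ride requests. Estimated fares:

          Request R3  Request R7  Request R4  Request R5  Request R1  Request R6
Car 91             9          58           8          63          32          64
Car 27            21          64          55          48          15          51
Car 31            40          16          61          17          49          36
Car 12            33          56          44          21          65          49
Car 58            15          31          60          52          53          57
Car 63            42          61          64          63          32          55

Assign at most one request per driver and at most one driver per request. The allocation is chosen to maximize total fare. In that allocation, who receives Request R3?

Optimal: Car 91→Request R6 ($64), Car 27→Request R7 ($64), Car 31→Request R3 ($40), Car 12→Request R1 ($65), Car 58→Request R4 ($60), Car 63→Request R5 ($63) — total 64+64+40+65+60+63 = $356.
Max-entry greedy (repeatedly take the single best remaining cell) gives $349, worse by 7.
Next-best assignment: Car 91→Request R5, Car 27→Request R7, Car 31→Request R3, Car 12→Request R1, Car 58→Request R6, Car 63→Request R4 = $353.
Swapping Car 31↔Car 63 (Car 31→Request R5 $17, Car 63→Request R3 $42) loses 44.
Car 31's own top request is Request R4 ($61), but forcing Car 31→Request R4 and reassigning the rest optimally gives only $352 — worse by 4.

Car 31 receives Request R3.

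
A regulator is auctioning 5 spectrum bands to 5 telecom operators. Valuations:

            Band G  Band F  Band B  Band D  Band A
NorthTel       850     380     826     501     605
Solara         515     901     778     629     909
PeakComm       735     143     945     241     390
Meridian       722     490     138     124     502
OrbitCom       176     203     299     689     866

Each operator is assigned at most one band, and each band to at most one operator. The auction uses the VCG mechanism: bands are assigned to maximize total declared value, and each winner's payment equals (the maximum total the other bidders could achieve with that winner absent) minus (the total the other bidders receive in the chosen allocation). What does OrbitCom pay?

Efficient allocation: NorthTel→Band D ($501M), Solara→Band F ($901M), PeakComm→Band B ($945M), Meridian→Band G ($722M), OrbitCom→Band A ($866M); total welfare W = $3935M.
OrbitCom receives Band A at value $866M, so the others get W − 866 = $3069M.
Without OrbitCom: best allocation of the remaining 4 bidders over all 5 bands is NorthTel→Band G ($850M), Solara→Band F ($901M), PeakComm→Band B ($945M), Meridian→Band A ($502M), total $3198M.
VCG payment = (others' best without OrbitCom) − (others' welfare with OrbitCom) = 3198 − 3069 = $129M.

OrbitCom pays $129M.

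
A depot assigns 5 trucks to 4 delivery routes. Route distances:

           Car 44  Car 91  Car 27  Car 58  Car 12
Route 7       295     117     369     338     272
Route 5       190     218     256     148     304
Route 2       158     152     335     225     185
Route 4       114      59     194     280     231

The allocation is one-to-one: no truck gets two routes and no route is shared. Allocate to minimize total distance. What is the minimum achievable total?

Optimal: Car 91→Route 7 (117 km), Car 58→Route 5 (148 km), Car 12→Route 2 (185 km), Car 44→Route 4 (114 km) — total 117+148+185+114 = 564 km.
Row-greedy (each truck in turn takes its cheapest remaining route) gives 712 km, worse by 148.
Next-best assignment: Car 91→Route 7, Car 58→Route 5, Car 44→Route 2, Car 27→Route 4 = 617 km.
Swapping Car 44↔Car 91 (Car 44→Route 7 295 km, Car 91→Route 4 59 km) adds 123.

Minimum total: 564 km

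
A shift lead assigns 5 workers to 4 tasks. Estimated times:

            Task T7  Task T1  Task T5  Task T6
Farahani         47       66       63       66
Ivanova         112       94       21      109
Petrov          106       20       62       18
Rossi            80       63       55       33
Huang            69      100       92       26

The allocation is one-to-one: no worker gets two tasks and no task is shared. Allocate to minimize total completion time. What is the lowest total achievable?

Optimal: Farahani→Task T7 (47 min), Petrov→Task T1 (20 min), Ivanova→Task T5 (21 min), Huang→Task T6 (26 min) — total 47+20+21+26 = 114 min.
Row-greedy (each worker in turn takes its cheapest remaining task) gives 149 min, worse by 35.
Next-best assignment: Farahani→Task T7, Petrov→Task T1, Ivanova→Task T5, Rossi→Task T6 = 121 min.
No other one-to-one assignment undercuts 114 min.

Min total: 114 min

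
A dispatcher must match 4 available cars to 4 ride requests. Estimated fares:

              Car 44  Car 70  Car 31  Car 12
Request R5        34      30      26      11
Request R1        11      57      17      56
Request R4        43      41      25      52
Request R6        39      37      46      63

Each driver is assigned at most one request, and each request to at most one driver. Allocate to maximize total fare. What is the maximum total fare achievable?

This is the linear assignment problem.
Optimal: Car 44→Request R5 ($34), Car 70→Request R1 ($57), Car 31→Request R6 ($46), Car 12→Request R4 ($52) — total 34+57+46+52 = $189.
Row-greedy (each driver in turn takes its best remaining request) gives $157, worse by 32.
Swapping Car 12↔Car 70 (Car 12→Request R1 $56, Car 70→Request R4 $41) loses 12.

Maximum total: $189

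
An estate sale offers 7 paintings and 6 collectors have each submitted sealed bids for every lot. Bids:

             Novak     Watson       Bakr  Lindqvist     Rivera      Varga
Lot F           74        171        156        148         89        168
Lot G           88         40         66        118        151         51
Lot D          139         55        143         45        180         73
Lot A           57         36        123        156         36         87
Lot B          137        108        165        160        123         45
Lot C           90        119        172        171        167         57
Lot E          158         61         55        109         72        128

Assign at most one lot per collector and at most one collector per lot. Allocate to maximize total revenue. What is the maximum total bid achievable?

Maximum total: $946

This is the linear assignment problem.
Optimal: Novak→Lot E ($158), Watson→Lot C ($119), Bakr→Lot B ($165), Lindqvist→Lot A ($156), Rivera→Lot D ($180), Varga→Lot F ($168) — total 158+119+165+156+180+168 = $946.
Column-greedy (each lot in turn goes to its best remaining collector) gives $815, worse by 131.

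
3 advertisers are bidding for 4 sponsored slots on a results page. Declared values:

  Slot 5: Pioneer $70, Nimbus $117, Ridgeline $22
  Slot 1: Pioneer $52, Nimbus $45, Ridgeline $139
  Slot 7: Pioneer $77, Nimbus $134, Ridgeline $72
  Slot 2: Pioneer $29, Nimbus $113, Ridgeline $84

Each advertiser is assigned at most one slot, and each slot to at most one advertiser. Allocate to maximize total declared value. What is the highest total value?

Max total: $343

Treat this as an assignment problem: match each advertiser to one slot.
Optimal: Pioneer→Slot 5 ($70), Nimbus→Slot 7 ($134), Ridgeline→Slot 1 ($139) — total 70+134+139 = $343.
Column-greedy (each slot in turn goes to its best remaining advertiser) gives $333, worse by 10.
Swapping Ridgeline↔Nimbus (Ridgeline→Slot 7 $72, Nimbus→Slot 1 $45) loses 156.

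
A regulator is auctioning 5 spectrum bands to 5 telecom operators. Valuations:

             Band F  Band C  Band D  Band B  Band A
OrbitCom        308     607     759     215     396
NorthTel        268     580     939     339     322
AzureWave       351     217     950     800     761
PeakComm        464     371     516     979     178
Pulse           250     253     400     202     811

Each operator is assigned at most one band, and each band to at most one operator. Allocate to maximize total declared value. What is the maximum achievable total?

Optimal: OrbitCom→Band C ($607M), NorthTel→Band D ($939M), AzureWave→Band F ($351M), PeakComm→Band B ($979M), Pulse→Band A ($811M) — total 607+939+351+979+811 = $3687M.
Max-entry greedy (repeatedly take the single best remaining cell) gives $3615M, worse by 72.
Next-best assignment: OrbitCom→Band F, NorthTel→Band C, AzureWave→Band D, PeakComm→Band B, Pulse→Band A = $3628M.
Swapping OrbitCom↔Pulse (OrbitCom→Band A $396M, Pulse→Band C $253M) loses 769.
No other one-to-one assignment exceeds $3687M.

Maximum total: $3687M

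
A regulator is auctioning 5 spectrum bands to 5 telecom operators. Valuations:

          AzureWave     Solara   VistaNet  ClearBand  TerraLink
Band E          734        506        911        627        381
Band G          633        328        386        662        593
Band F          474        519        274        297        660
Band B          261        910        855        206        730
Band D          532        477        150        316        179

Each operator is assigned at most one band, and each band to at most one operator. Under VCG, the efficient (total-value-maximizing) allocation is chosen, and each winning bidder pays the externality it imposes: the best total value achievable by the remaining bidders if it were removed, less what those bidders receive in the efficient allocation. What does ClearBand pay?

ClearBand pays $101M.

Efficient allocation: AzureWave→Band D ($532M), Solara→Band B ($910M), VistaNet→Band E ($911M), ClearBand→Band G ($662M), TerraLink→Band F ($660M); total welfare W = $3675M.
ClearBand receives Band G at value $662M, so the others get W − 662 = $3013M.
Without ClearBand: best allocation of the remaining 4 bidders over all 5 bands is AzureWave→Band G ($633M), Solara→Band B ($910M), VistaNet→Band E ($911M), TerraLink→Band F ($660M), total $3114M.
VCG payment = (others' best without ClearBand) − (others' welfare with ClearBand) = 3114 − 3013 = $101M.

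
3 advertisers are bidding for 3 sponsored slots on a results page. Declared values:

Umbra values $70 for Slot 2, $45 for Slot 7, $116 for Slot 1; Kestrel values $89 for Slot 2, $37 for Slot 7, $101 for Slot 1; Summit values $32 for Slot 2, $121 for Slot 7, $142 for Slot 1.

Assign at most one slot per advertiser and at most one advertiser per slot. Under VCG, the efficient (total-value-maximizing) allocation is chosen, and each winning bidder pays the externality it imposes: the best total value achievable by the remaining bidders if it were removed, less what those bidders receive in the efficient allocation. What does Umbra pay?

Umbra pays $21.

Efficient allocation: Umbra→Slot 1 ($116), Kestrel→Slot 2 ($89), Summit→Slot 7 ($121); total welfare W = $326.
Umbra receives Slot 1 at value $116, so the others get W − 116 = $210.
Without Umbra: best allocation of the remaining 2 bidders over all 3 slots is Kestrel→Slot 2 ($89), Summit→Slot 1 ($142), total $231.
VCG payment = (others' best without Umbra) − (others' welfare with Umbra) = 231 − 210 = $21.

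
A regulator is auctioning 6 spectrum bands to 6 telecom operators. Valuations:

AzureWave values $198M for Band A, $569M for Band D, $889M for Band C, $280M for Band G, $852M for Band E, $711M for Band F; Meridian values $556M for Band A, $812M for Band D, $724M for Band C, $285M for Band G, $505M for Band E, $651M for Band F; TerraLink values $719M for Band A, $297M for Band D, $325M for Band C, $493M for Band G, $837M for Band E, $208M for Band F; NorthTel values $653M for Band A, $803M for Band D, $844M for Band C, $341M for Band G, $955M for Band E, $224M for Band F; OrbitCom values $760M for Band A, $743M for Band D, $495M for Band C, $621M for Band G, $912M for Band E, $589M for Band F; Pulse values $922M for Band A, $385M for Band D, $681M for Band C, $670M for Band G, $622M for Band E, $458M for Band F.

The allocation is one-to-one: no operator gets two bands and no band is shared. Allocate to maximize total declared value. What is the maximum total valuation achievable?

Treat this as an assignment problem: match each operator to one band.
Optimal: AzureWave→Band F ($711M), Meridian→Band D ($812M), TerraLink→Band E ($837M), NorthTel→Band C ($844M), OrbitCom→Band G ($621M), Pulse→Band A ($922M) — total 711+812+837+844+621+922 = $4747M.
Column-greedy (each band in turn goes to its best remaining operator) gives $4407M, worse by 340.
Next-best assignment: AzureWave→Band C, Meridian→Band F, TerraLink→Band E, NorthTel→Band D, OrbitCom→Band G, Pulse→Band A = $4723M.
Swapping NorthTel↔TerraLink (NorthTel→Band E $955M, TerraLink→Band C $325M) loses 401.

Max total: $4747M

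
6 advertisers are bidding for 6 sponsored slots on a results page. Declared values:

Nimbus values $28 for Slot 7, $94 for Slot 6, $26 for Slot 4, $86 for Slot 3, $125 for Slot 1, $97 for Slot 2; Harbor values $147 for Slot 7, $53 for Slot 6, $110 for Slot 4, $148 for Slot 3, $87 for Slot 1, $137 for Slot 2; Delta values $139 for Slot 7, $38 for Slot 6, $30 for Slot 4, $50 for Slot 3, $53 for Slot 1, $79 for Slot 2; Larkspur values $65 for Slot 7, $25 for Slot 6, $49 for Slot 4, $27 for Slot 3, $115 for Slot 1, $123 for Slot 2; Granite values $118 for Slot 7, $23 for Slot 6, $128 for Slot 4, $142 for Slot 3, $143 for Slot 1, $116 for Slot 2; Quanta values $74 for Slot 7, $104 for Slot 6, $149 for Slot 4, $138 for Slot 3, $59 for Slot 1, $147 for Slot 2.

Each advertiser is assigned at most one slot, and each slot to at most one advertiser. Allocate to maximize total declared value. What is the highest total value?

Optimal: Nimbus→Slot 6 ($94), Harbor→Slot 3 ($148), Delta→Slot 7 ($139), Larkspur→Slot 2 ($123), Granite→Slot 1 ($143), Quanta→Slot 4 ($149) — total 94+148+139+123+143+149 = $796.
Row-greedy (each advertiser in turn takes its best remaining slot) gives $767, worse by 29.
Next-best assignment: Nimbus→Slot 6, Harbor→Slot 2, Delta→Slot 7, Larkspur→Slot 1, Granite→Slot 3, Quanta→Slot 4 = $776.
Swapping Quanta↔Nimbus (Quanta→Slot 6 $104, Nimbus→Slot 4 $26) loses 113.
Every other assignment is strictly worse.

Maximum total: $796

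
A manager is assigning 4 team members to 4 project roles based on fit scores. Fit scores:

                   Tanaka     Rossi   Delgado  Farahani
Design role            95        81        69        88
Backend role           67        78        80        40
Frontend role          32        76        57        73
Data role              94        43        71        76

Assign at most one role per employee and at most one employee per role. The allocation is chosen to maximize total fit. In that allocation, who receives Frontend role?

Optimal: Tanaka→Data role (94 pts), Rossi→Frontend role (76 pts), Delgado→Backend role (80 pts), Farahani→Design role (88 pts) — total 94+76+80+88 = 338 pts.
Row-greedy (each employee in turn takes its best remaining role) gives 317 pts, worse by 21.
Next-best assignment: Tanaka→Data role, Rossi→Design role, Delgado→Backend role, Farahani→Frontend role = 328 pts.
Swapping Delgado↔Tanaka (Delgado→Data role 71 pts, Tanaka→Backend role 67 pts) loses 36.
Every other assignment is strictly worse.
Rossi's own top role is Design role (81 pts), but forcing Rossi→Design role and reassigning the rest optimally gives only 328 pts — worse by 10.

Rossi receives Frontend role.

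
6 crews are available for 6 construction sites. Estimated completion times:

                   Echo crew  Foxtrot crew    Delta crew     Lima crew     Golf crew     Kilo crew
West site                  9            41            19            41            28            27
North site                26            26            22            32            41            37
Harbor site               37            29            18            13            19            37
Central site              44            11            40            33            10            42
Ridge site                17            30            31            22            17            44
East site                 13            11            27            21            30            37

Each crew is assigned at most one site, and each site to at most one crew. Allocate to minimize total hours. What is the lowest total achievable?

This is the linear assignment problem.
Optimal: Echo crew→Ridge site (17 hours), Foxtrot crew→East site (11 hours), Delta crew→North site (22 hours), Lima crew→Harbor site (13 hours), Golf crew→Central site (10 hours), Kilo crew→West site (27 hours) — total 17+11+22+13+10+27 = 100 hours.
Min-entry greedy (repeatedly take the single cheapest remaining cell) gives 109 hours, worse by 9.
Swapping Echo crew↔Delta crew (Echo crew→North site 26 hours, Delta crew→Ridge site 31 hours) adds 18.
Checked against all permutations: 100 hours is optimal.

Min total: 100 hours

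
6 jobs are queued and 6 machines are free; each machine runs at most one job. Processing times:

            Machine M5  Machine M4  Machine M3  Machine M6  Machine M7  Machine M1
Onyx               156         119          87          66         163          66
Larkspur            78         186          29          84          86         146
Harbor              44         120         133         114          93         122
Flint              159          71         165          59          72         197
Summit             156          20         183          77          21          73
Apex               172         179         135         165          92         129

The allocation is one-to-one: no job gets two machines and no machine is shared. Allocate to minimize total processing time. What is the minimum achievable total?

Min total: 310 min

Optimal: Onyx→Machine M1 (66 min), Larkspur→Machine M3 (29 min), Harbor→Machine M5 (44 min), Flint→Machine M6 (59 min), Summit→Machine M4 (20 min), Apex→Machine M7 (92 min) — total 66+29+44+59+20+92 = 310 min.
Row-greedy (each job in turn takes its cheapest remaining machine) gives 360 min, worse by 50.
Next-best assignment: Onyx→Machine M6, Larkspur→Machine M3, Harbor→Machine M5, Flint→Machine M4, Summit→Machine M7, Apex→Machine M1 = 360 min.
Every other assignment is strictly worse.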